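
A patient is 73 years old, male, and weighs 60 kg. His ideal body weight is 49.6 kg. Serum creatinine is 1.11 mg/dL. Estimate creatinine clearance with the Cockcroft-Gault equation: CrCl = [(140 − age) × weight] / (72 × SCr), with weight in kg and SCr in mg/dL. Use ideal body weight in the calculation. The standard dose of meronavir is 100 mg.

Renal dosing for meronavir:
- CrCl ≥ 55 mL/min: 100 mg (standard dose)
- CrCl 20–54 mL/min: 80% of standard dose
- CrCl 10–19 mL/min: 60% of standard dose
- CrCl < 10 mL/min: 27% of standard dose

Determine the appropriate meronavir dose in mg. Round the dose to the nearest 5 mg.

80 mg

CrCl = (140 − 73) × 49.6 / (72 × 1.11) = 3323.2 / 79.92 ≈ 41.6 mL/min
CrCl ≈ 42 mL/min → bracket 20–54 mL/min.
80% of 100 mg = 80 mg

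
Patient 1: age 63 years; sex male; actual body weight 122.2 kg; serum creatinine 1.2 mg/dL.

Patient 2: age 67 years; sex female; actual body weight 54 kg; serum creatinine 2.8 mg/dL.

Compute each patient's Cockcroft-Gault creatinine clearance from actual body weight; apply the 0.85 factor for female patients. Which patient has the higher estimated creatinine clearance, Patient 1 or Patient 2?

Patient 1: CrCl = (140 − 63) × 122.2 / (72 × 1.2) = 9409.4 / 86.40 ≈ 108.9 mL/min
Patient 2: CrCl = (140 − 67) × 54 / (72 × 2.8) × 0.85 = 3942.0 / 201.60 × 0.85 ≈ 16.6 mL/min
108.9 vs 16.6 mL/min → Patient 1 is higher.

Patient 1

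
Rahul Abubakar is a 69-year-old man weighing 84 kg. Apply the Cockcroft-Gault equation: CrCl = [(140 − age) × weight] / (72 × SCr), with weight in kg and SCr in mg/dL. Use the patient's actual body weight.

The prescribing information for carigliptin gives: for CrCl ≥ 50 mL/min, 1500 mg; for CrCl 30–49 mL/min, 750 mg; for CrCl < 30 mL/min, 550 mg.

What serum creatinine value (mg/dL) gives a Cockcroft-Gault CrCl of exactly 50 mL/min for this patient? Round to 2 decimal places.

Standard dose requires CrCl ≥ 50 mL/min.
Set (140 − 69) × 84 / (72 × SCr) = 50
SCr = (140 − 69) × 84 / (72 × 50) = 1.657 mg/dL

1.66 mg/dL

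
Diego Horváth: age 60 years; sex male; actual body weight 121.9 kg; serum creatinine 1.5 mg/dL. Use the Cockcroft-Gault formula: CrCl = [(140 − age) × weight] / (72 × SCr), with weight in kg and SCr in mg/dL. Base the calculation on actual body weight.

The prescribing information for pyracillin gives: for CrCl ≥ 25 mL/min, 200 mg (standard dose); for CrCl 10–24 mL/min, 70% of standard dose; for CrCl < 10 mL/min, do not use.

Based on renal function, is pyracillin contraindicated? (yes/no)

no

CrCl = (140 − 60) × 121.9 / (72 × 1.5) = 9752.0 / 108.00 ≈ 90.3 mL/min
CrCl ≈ 90 mL/min, which is ≥ 10 mL/min.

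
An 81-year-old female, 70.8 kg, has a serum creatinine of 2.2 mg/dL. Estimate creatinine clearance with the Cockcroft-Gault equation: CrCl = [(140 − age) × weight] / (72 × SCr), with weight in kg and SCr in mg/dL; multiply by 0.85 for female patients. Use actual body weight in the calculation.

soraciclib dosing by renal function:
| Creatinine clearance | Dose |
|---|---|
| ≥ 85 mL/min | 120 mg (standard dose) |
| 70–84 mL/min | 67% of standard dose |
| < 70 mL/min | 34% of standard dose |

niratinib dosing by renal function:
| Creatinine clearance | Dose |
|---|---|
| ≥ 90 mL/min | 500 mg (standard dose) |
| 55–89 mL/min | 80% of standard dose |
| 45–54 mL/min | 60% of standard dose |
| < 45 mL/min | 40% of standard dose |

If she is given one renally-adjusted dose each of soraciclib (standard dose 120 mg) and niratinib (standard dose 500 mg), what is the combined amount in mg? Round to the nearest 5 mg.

CrCl = (140 − 81) × 70.8 / (72 × 2.2) × 0.85 = 4177.2 / 158.40 × 0.85 ≈ 22.4 mL/min
CrCl ≈ 22 mL/min.
soraciclib: < 70 mL/min → 34% of 120 mg = 40.8 mg.
niratinib: < 45 mL/min → 40% of 500 mg = 200 mg.
Total = 40.8 + 200 = 240.8 mg.

240 mg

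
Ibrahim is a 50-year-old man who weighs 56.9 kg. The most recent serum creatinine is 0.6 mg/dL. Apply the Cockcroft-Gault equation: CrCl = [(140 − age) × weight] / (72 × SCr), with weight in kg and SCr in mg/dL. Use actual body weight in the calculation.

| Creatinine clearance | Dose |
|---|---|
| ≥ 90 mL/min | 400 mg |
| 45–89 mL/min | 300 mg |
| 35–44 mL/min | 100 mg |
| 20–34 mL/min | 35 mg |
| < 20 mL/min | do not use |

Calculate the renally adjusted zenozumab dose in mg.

400 mg

CrCl = (140 − 50) × 56.9 / (72 × 0.6) = 5121.0 / 43.20 ≈ 118.5 mL/min
CrCl ≈ 119 mL/min → bracket ≥ 90 mL/min.
Dose for this bracket: 400 mg.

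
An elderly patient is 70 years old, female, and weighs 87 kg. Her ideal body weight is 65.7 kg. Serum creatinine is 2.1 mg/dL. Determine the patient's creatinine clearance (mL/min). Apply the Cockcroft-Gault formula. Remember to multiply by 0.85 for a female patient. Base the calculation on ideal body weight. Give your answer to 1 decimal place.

CrCl = (140 − 70) × 65.7 / (72 × 2.1) × 0.85 = 4599.0 / 151.20 × 0.85 ≈ 25.9 mL/min

25.9 mL/min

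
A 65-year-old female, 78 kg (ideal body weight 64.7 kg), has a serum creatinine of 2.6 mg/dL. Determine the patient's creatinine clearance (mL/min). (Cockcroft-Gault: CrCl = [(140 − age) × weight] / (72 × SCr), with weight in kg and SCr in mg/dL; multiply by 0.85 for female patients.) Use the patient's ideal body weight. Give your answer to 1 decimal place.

22.0 mL/min

CrCl = (140 − 65) × 64.7 / (72 × 2.6) × 0.85 = 4852.5 / 187.20 × 0.85 ≈ 22.0 mL/min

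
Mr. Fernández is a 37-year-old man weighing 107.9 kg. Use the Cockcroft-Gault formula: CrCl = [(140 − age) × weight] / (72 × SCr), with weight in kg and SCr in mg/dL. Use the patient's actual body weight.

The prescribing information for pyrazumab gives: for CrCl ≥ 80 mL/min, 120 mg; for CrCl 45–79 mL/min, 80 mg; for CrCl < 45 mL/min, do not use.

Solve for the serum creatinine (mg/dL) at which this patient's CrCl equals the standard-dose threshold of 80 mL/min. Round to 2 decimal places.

Standard dose requires CrCl ≥ 80 mL/min.
Set (140 − 37) × 107.9 / (72 × SCr) = 80
SCr = (140 − 37) × 107.9 / (72 × 80) = 1.929 mg/dL

1.93 mg/dL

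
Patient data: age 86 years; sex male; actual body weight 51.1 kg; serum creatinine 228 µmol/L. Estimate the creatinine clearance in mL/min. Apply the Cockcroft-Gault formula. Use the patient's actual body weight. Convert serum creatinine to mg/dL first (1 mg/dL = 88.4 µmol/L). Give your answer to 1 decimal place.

SCr = 228 / 88.4 = 2.579 mg/dL
CrCl = (140 − 86) × 51.1 / (72 × 2.579) = 2759.4 / 185.69 ≈ 14.9 mL/min

14.9 mL/min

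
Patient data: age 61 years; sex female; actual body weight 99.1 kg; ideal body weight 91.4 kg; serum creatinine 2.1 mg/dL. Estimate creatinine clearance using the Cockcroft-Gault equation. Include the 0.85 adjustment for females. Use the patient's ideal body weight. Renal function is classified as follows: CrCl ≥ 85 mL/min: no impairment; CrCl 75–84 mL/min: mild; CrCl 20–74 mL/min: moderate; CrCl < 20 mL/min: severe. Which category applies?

moderate

CrCl = (140 − 61) × 91.4 / (72 × 2.1) × 0.85 = 7220.6 / 151.20 × 0.85 ≈ 40.6 mL/min
41 mL/min falls in the 'moderate' range.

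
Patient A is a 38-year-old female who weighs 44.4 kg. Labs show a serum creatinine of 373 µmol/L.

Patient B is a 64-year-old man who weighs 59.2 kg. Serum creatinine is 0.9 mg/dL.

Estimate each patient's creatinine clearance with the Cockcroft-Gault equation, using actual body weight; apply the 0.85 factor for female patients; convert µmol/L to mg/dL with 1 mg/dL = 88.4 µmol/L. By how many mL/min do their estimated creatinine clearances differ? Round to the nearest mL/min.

Patient A: SCr = 373 / 88.4 = 4.219 mg/dL
Patient A: CrCl = (140 − 38) × 44.4 / (72 × 4.219) × 0.85 = 4528.8 / 303.77 × 0.85 ≈ 12.7 mL/min
Patient B: CrCl = (140 − 64) × 59.2 / (72 × 0.9) = 4499.2 / 64.80 ≈ 69.4 mL/min
|12.7 − 69.4| = 56.7 mL/min

57 mL/min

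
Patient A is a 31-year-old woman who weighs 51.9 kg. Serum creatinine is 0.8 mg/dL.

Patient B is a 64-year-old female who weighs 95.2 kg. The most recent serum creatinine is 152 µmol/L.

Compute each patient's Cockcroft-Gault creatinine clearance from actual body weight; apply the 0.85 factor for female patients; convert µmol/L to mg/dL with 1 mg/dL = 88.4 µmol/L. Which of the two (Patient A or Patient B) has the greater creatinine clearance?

Patient A

Patient A: CrCl = (140 − 31) × 51.9 / (72 × 0.8) × 0.85 = 5657.1 / 57.60 × 0.85 ≈ 83.5 mL/min
Patient B: SCr = 152 / 88.4 = 1.719 mg/dL
Patient B: CrCl = (140 − 64) × 95.2 / (72 × 1.719) × 0.85 = 7235.2 / 123.77 × 0.85 ≈ 49.7 mL/min
83.5 vs 49.7 mL/min → Patient A is higher.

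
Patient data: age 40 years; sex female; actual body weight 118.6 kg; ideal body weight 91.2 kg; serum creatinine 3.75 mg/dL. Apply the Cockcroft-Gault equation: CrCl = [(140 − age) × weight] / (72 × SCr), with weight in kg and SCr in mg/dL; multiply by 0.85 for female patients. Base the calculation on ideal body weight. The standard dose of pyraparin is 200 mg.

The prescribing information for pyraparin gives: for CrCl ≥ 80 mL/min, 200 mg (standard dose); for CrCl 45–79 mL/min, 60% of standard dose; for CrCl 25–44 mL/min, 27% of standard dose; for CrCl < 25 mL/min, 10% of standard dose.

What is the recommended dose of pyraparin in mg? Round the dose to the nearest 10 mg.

50 mg

CrCl = (140 − 40) × 91.2 / (72 × 3.75) × 0.85 = 9120.0 / 270.00 × 0.85 ≈ 28.7 mL/min
CrCl ≈ 29 mL/min → bracket 25–44 mL/min.
27% of 200 mg = 54 mg → 50 mg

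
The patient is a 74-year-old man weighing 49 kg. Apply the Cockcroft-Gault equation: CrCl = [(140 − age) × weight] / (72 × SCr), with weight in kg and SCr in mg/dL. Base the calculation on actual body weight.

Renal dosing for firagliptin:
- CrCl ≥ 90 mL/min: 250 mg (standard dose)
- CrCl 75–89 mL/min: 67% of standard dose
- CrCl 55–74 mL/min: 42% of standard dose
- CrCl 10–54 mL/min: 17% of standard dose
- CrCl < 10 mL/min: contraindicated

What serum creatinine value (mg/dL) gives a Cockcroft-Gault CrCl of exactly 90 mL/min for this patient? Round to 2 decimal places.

0.50 mg/dL

Standard dose requires CrCl ≥ 90 mL/min.
Set (140 − 74) × 49 / (72 × SCr) = 90
SCr = (140 − 74) × 49 / (72 × 90) = 0.499 mg/dL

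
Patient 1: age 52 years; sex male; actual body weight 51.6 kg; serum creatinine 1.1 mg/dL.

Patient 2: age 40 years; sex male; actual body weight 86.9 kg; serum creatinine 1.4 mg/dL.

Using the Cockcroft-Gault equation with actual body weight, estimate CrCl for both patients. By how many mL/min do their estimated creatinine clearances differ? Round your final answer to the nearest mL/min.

Patient 1: CrCl = (140 − 52) × 51.6 / (72 × 1.1) = 4540.8 / 79.20 ≈ 57.3 mL/min
Patient 2: CrCl = (140 − 40) × 86.9 / (72 × 1.4) = 8690.0 / 100.80 ≈ 86.2 mL/min
|57.3 − 86.2| = 28.9 mL/min

29 mL/min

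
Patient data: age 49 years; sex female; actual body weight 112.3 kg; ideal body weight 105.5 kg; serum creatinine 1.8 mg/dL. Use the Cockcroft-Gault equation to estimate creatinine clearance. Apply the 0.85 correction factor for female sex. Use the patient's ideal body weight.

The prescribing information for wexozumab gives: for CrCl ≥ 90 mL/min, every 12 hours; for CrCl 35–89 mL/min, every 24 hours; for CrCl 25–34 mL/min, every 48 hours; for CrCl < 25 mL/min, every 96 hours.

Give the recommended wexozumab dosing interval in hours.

every 24 hours

CrCl = (140 − 49) × 105.5 / (72 × 1.8) × 0.85 = 9600.5 / 129.60 × 0.85 ≈ 63.0 mL/min
CrCl ≈ 63 mL/min → bracket 35–89 mL/min → every 24 hours.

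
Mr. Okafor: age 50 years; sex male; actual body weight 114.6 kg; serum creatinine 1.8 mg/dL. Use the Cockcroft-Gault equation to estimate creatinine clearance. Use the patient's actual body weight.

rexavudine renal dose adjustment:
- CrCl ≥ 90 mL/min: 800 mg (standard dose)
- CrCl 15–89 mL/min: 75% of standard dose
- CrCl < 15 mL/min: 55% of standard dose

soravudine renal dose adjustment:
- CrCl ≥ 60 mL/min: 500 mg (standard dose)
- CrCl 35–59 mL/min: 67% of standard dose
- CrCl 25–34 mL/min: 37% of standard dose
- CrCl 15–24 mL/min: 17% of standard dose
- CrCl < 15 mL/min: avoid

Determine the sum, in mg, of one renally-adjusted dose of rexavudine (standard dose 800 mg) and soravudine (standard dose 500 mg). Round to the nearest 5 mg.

1100 mg

CrCl = (140 − 50) × 114.6 / (72 × 1.8) = 10314.0 / 129.60 ≈ 79.6 mL/min
CrCl ≈ 80 mL/min.
rexavudine: 15–89 mL/min → 75% of 800 mg = 600 mg.
soravudine: ≥ 60 mL/min → 100% of 500 mg = 500 mg.
Total = 600 + 500 = 1100 mg.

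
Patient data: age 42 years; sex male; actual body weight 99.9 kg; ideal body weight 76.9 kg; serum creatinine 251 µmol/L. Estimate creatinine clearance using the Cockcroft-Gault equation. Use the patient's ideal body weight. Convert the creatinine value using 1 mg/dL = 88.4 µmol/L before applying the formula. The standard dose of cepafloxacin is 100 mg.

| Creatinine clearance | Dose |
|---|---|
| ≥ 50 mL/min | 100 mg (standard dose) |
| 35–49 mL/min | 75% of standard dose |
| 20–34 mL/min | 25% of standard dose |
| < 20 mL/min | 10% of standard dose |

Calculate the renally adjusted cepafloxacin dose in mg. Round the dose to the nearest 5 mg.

SCr = 251 / 88.4 = 2.839 mg/dL
CrCl = (140 − 42) × 76.9 / (72 × 2.839) = 7536.2 / 204.41 ≈ 36.9 mL/min
CrCl ≈ 37 mL/min → bracket 35–49 mL/min.
75% of 100 mg = 75 mg

75 mg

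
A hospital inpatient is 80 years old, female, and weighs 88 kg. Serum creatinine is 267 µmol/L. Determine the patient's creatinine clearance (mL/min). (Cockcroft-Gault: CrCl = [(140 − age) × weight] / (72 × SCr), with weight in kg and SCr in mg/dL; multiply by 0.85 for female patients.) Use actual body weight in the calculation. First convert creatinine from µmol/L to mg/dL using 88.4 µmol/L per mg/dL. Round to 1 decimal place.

20.6 mL/min

SCr = 267 / 88.4 = 3.02 mg/dL
CrCl = (140 − 80) × 88 / (72 × 3.02) × 0.85 = 5280.0 / 217.44 × 0.85 ≈ 20.6 mL/min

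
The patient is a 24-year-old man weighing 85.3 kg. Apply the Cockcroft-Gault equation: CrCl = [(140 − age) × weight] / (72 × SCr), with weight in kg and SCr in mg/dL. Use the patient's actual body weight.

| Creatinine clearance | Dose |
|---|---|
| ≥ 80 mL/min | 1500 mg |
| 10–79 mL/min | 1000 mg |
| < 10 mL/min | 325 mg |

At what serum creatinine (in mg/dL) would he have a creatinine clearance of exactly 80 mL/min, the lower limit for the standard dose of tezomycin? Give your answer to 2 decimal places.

1.72 mg/dL

Standard dose requires CrCl ≥ 80 mL/min.
Set (140 − 24) × 85.3 / (72 × SCr) = 80
SCr = (140 − 24) × 85.3 / (72 × 80) = 1.718 mg/dL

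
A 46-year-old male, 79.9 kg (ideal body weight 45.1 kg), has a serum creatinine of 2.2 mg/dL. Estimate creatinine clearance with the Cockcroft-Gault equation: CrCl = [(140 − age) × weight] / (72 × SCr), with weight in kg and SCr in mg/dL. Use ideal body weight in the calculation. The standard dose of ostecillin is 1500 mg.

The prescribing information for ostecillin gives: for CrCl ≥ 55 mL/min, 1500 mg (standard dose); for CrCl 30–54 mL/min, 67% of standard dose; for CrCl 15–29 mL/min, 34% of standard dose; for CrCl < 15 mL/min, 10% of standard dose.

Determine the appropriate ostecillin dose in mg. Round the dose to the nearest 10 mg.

510 mg

CrCl = (140 − 46) × 45.1 / (72 × 2.2) = 4239.4 / 158.40 ≈ 26.8 mL/min
CrCl ≈ 27 mL/min → bracket 15–29 mL/min.
34% of 1500 mg = 510 mg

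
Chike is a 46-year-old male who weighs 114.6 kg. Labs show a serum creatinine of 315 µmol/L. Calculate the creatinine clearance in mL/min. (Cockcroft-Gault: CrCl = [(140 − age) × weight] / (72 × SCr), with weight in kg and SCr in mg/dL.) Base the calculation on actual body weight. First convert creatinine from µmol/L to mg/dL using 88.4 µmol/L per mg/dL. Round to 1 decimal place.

42.0 mL/min

SCr = 315 / 88.4 = 3.563 mg/dL
CrCl = (140 − 46) × 114.6 / (72 × 3.563) = 10772.4 / 256.54 ≈ 42.0 mL/min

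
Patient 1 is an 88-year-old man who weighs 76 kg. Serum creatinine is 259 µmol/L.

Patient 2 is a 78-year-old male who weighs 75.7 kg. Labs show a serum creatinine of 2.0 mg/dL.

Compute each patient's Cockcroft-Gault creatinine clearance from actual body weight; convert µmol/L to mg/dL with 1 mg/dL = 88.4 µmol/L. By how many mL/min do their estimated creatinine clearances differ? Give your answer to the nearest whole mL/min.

Patient 1: SCr = 259 / 88.4 = 2.93 mg/dL
Patient 1: CrCl = (140 − 88) × 76 / (72 × 2.93) = 3952.0 / 210.96 ≈ 18.7 mL/min
Patient 2: CrCl = (140 − 78) × 75.7 / (72 × 2) = 4693.4 / 144.00 ≈ 32.6 mL/min
|18.7 − 32.6| = 13.9 mL/min

14 mL/min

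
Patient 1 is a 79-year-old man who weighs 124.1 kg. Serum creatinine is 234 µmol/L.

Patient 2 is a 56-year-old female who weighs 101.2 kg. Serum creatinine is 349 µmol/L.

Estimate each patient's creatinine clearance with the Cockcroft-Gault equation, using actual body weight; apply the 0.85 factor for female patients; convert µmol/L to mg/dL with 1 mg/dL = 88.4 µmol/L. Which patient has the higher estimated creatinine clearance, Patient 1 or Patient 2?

Patient 1

Patient 1: SCr = 234 / 88.4 = 2.647 mg/dL
Patient 1: CrCl = (140 − 79) × 124.1 / (72 × 2.647) = 7570.1 / 190.58 ≈ 39.7 mL/min
Patient 2: SCr = 349 / 88.4 = 3.948 mg/dL
Patient 2: CrCl = (140 − 56) × 101.2 / (72 × 3.948) × 0.85 = 8500.8 / 284.26 × 0.85 ≈ 25.4 mL/min
39.7 vs 25.4 mL/min → Patient 1 is higher.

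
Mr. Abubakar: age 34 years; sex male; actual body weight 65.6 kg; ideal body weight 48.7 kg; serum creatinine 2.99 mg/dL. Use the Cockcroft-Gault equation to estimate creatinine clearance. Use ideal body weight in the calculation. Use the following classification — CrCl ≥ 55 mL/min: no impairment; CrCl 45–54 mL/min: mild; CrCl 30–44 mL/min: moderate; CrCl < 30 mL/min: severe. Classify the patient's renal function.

severe

CrCl = (140 − 34) × 48.7 / (72 × 2.99) = 5162.2 / 215.28 ≈ 24.0 mL/min
24 mL/min falls in the 'severe' range.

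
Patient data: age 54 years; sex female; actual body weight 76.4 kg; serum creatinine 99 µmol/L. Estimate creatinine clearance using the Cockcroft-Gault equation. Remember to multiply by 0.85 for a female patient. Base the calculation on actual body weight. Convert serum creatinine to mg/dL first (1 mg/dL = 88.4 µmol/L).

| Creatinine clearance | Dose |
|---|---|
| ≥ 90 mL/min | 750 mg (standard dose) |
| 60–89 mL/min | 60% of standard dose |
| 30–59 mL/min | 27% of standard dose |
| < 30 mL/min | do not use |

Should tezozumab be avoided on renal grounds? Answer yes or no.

SCr = 99 / 88.4 = 1.12 mg/dL
CrCl = (140 − 54) × 76.4 / (72 × 1.12) × 0.85 = 6570.4 / 80.64 × 0.85 ≈ 69.3 mL/min
CrCl ≈ 69 mL/min, which is ≥ 30 mL/min.

no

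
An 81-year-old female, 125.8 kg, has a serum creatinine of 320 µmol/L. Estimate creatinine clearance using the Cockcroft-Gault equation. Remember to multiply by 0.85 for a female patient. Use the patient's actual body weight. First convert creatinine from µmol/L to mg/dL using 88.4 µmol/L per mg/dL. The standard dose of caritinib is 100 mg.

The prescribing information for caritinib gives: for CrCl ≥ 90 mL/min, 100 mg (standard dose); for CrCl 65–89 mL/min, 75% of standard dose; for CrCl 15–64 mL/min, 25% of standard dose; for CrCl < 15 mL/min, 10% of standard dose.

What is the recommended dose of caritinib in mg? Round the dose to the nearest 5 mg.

SCr = 320 / 88.4 = 3.62 mg/dL
CrCl = (140 − 81) × 125.8 / (72 × 3.62) × 0.85 = 7422.2 / 260.64 × 0.85 ≈ 24.2 mL/min
CrCl ≈ 24 mL/min → bracket 15–64 mL/min.
25% of 100 mg = 25 mg

25 mg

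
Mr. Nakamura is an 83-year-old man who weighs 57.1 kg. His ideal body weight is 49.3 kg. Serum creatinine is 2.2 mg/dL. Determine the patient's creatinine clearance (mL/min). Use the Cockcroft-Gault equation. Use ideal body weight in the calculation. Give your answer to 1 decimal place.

17.7 mL/min

CrCl = (140 − 83) × 49.3 / (72 × 2.2) = 2810.1 / 158.40 ≈ 17.7 mL/min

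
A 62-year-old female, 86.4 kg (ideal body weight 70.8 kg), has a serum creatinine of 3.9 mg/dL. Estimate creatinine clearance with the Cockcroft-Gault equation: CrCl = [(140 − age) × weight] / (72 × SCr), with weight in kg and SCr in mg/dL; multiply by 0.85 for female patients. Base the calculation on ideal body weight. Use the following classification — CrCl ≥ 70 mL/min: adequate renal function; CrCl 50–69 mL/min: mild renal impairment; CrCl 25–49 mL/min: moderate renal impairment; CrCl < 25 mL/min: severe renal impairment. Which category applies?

severe renal impairment

CrCl = (140 − 62) × 70.8 / (72 × 3.9) × 0.85 = 5522.4 / 280.80 × 0.85 ≈ 16.7 mL/min
17 mL/min falls in the 'severe renal impairment' range.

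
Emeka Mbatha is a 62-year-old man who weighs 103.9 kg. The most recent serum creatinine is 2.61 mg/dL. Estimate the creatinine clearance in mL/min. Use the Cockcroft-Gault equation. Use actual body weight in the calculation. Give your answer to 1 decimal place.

43.1 mL/min

CrCl = (140 − 62) × 103.9 / (72 × 2.61) = 8104.2 / 187.92 ≈ 43.1 mL/min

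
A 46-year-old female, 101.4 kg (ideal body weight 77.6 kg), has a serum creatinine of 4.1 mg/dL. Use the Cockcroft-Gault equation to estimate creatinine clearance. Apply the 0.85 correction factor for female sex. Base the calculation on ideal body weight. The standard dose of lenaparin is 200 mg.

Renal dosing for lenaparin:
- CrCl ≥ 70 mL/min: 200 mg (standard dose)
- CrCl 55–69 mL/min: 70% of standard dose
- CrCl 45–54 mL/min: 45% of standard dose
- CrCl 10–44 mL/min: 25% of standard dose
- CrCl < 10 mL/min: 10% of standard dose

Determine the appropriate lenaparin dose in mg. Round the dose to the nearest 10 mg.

CrCl = (140 − 46) × 77.6 / (72 × 4.1) × 0.85 = 7294.4 / 295.20 × 0.85 ≈ 21.0 mL/min
CrCl ≈ 21 mL/min → bracket 10–44 mL/min.
25% of 200 mg = 50 mg

50 mg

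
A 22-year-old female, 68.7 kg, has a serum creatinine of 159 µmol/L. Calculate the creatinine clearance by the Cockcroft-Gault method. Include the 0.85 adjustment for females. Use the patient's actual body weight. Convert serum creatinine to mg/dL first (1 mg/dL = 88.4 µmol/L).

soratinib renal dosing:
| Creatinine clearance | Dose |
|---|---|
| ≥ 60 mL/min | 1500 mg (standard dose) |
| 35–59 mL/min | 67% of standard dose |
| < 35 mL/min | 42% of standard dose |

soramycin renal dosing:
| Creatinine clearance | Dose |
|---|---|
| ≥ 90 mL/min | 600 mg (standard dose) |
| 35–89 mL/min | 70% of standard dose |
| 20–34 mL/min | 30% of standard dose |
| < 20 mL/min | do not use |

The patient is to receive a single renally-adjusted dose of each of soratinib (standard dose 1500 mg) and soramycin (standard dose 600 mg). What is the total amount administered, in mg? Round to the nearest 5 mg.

SCr = 159 / 88.4 = 1.799 mg/dL
CrCl = (140 − 22) × 68.7 / (72 × 1.799) × 0.85 = 8106.6 / 129.53 × 0.85 ≈ 53.2 mL/min
CrCl ≈ 53 mL/min.
soratinib: 35–59 mL/min → 67% of 1500 mg = 1005 mg.
soramycin: 35–89 mL/min → 70% of 600 mg = 420 mg.
Total = 1005 + 420 = 1425 mg.

1425 mg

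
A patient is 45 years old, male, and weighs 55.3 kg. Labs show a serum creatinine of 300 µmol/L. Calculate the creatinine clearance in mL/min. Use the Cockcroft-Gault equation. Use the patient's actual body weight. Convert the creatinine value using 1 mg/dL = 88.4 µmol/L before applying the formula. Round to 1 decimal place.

21.5 mL/min

SCr = 300 / 88.4 = 3.394 mg/dL
CrCl = (140 − 45) × 55.3 / (72 × 3.394) = 5253.5 / 244.37 ≈ 21.5 mL/min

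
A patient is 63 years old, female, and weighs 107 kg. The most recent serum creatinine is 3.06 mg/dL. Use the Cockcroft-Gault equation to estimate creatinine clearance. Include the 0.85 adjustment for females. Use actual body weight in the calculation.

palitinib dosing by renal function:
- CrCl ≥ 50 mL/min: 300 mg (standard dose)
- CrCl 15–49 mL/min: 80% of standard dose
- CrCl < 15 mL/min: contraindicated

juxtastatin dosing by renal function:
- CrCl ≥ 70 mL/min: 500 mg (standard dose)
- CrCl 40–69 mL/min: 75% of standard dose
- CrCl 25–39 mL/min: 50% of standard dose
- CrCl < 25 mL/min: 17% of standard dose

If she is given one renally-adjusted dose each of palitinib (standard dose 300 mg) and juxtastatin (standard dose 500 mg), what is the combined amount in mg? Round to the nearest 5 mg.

CrCl = (140 − 63) × 107 / (72 × 3.06) × 0.85 = 8239.0 / 220.32 × 0.85 ≈ 31.8 mL/min
CrCl ≈ 32 mL/min.
palitinib: 15–49 mL/min → 80% of 300 mg = 240 mg.
juxtastatin: 25–39 mL/min → 50% of 500 mg = 250 mg.
Total = 240 + 250 = 490 mg.

490 mg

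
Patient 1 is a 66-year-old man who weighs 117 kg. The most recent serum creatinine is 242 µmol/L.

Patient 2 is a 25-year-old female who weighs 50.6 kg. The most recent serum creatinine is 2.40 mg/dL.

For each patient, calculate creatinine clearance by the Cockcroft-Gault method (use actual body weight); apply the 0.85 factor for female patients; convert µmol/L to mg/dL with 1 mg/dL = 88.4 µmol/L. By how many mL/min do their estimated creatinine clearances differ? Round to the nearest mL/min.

Patient 1: SCr = 242 / 88.4 = 2.738 mg/dL
Patient 1: CrCl = (140 − 66) × 117 / (72 × 2.738) = 8658.0 / 197.14 ≈ 43.9 mL/min
Patient 2: CrCl = (140 − 25) × 50.6 / (72 × 2.4) × 0.85 = 5819.0 / 172.80 × 0.85 ≈ 28.6 mL/min
|43.9 − 28.6| = 15.3 mL/min

15 mL/min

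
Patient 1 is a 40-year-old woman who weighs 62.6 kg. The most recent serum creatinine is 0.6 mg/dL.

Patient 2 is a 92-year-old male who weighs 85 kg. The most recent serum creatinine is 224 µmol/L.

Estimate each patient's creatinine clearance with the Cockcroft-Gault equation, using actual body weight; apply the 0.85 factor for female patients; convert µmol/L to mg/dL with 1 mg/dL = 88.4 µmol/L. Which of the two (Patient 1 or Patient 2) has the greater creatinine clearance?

Patient 1

Patient 1: CrCl = (140 − 40) × 62.6 / (72 × 0.6) × 0.85 = 6260.0 / 43.20 × 0.85 ≈ 123.2 mL/min
Patient 2: SCr = 224 / 88.4 = 2.534 mg/dL
Patient 2: CrCl = (140 − 92) × 85 / (72 × 2.534) = 4080.0 / 182.45 ≈ 22.4 mL/min
123.2 vs 22.4 mL/min → Patient 1 is higher.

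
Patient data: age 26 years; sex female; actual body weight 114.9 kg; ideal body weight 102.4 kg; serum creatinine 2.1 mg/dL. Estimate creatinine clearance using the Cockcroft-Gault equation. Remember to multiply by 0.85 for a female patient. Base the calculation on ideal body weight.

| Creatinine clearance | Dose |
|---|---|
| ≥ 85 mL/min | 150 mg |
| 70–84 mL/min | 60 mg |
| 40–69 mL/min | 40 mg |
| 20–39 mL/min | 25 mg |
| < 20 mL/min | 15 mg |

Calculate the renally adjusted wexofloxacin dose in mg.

40 mg

CrCl = (140 − 26) × 102.4 / (72 × 2.1) × 0.85 = 11673.6 / 151.20 × 0.85 ≈ 65.6 mL/min
CrCl ≈ 66 mL/min → bracket 40–69 mL/min.
Dose for this bracket: 40 mg.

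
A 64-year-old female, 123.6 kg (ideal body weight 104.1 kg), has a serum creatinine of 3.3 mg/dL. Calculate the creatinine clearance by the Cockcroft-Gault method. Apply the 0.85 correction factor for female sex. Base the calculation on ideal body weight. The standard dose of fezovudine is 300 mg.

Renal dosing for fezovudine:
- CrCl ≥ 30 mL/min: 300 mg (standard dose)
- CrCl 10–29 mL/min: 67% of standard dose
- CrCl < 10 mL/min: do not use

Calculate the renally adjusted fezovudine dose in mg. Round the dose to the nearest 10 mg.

CrCl = (140 − 64) × 104.1 / (72 × 3.3) × 0.85 = 7911.6 / 237.60 × 0.85 ≈ 28.3 mL/min
CrCl ≈ 28 mL/min → bracket 10–29 mL/min.
67% of 300 mg = 201 mg → 200 mg

200 mg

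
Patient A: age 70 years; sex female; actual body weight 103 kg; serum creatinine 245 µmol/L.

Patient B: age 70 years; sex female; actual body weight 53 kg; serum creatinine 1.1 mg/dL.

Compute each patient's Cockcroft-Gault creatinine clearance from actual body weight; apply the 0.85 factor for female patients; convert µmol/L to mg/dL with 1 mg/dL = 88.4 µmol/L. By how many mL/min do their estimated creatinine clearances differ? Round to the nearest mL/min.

Patient A: SCr = 245 / 88.4 = 2.771 mg/dL
Patient A: CrCl = (140 − 70) × 103 / (72 × 2.771) × 0.85 = 7210.0 / 199.51 × 0.85 ≈ 30.7 mL/min
Patient B: CrCl = (140 − 70) × 53 / (72 × 1.1) × 0.85 = 3710.0 / 79.20 × 0.85 ≈ 39.8 mL/min
|30.7 − 39.8| = 9.1 mL/min

9 mL/min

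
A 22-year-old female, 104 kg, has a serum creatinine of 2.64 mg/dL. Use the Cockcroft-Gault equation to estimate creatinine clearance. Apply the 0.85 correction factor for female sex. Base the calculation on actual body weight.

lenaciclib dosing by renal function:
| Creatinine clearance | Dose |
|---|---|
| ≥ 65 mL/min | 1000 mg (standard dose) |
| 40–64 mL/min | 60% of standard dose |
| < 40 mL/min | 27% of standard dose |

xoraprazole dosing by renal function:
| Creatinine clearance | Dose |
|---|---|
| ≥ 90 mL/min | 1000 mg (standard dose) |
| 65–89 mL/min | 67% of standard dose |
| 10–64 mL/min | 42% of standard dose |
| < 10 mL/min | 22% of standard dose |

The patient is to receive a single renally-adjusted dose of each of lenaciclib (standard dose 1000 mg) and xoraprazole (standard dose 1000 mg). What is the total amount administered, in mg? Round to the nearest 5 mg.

CrCl = (140 − 22) × 104 / (72 × 2.64) × 0.85 = 12272.0 / 190.08 × 0.85 ≈ 54.9 mL/min
CrCl ≈ 55 mL/min.
lenaciclib: 40–64 mL/min → 60% of 1000 mg = 600 mg.
xoraprazole: 10–64 mL/min → 42% of 1000 mg = 420 mg.
Total = 600 + 420 = 1020 mg.

1020 mg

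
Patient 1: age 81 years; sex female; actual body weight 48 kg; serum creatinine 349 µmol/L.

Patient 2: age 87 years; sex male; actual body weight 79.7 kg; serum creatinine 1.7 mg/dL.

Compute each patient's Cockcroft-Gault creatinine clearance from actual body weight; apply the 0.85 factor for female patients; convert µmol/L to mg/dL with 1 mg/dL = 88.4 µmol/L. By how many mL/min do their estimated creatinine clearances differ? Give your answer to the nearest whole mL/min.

Patient 1: SCr = 349 / 88.4 = 3.948 mg/dL
Patient 1: CrCl = (140 − 81) × 48 / (72 × 3.948) × 0.85 = 2832.0 / 284.26 × 0.85 ≈ 8.5 mL/min
Patient 2: CrCl = (140 − 87) × 79.7 / (72 × 1.7) = 4224.1 / 122.40 ≈ 34.5 mL/min
|8.5 − 34.5| = 26.0 mL/min

26 mL/min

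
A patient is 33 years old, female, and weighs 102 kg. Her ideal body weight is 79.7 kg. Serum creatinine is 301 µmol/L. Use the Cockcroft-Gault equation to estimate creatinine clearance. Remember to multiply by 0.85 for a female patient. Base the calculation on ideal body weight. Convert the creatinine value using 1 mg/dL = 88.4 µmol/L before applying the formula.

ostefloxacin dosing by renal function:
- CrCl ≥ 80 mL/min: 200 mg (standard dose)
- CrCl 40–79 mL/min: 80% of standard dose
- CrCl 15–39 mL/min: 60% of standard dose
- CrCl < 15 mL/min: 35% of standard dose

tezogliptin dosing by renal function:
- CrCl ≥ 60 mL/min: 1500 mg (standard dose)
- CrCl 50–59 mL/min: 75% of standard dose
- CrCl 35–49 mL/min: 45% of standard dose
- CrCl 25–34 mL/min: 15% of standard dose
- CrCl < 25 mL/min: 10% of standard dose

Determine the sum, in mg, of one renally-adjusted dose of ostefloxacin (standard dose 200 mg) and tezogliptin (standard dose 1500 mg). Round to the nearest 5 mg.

SCr = 301 / 88.4 = 3.405 mg/dL
CrCl = (140 − 33) × 79.7 / (72 × 3.405) × 0.85 = 8527.9 / 245.16 × 0.85 ≈ 29.6 mL/min
CrCl ≈ 30 mL/min.
ostefloxacin: 15–39 mL/min → 60% of 200 mg = 120 mg.
tezogliptin: 25–34 mL/min → 15% of 1500 mg = 225 mg.
Total = 120 + 225 = 345 mg.

345 mg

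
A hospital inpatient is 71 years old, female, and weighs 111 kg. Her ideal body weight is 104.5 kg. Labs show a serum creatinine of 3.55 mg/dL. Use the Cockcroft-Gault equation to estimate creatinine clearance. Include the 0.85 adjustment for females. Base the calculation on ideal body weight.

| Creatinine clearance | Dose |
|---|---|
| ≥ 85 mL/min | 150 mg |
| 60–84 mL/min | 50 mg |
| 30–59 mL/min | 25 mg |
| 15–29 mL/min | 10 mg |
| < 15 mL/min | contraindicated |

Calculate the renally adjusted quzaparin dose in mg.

CrCl = (140 − 71) × 104.5 / (72 × 3.55) × 0.85 = 7210.5 / 255.60 × 0.85 ≈ 24.0 mL/min
CrCl ≈ 24 mL/min → bracket 15–29 mL/min.
Dose for this bracket: 10 mg.

10 mg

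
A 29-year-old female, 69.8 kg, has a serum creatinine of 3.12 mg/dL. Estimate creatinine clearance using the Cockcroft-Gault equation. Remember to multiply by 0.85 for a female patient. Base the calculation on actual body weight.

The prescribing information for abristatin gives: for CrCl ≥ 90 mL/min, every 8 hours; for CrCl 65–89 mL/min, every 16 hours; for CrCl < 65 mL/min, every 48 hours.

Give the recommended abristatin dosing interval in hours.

CrCl = (140 − 29) × 69.8 / (72 × 3.12) × 0.85 = 7747.8 / 224.64 × 0.85 ≈ 29.3 mL/min
CrCl ≈ 29 mL/min → bracket < 65 mL/min → every 48 hours.

every 48 hours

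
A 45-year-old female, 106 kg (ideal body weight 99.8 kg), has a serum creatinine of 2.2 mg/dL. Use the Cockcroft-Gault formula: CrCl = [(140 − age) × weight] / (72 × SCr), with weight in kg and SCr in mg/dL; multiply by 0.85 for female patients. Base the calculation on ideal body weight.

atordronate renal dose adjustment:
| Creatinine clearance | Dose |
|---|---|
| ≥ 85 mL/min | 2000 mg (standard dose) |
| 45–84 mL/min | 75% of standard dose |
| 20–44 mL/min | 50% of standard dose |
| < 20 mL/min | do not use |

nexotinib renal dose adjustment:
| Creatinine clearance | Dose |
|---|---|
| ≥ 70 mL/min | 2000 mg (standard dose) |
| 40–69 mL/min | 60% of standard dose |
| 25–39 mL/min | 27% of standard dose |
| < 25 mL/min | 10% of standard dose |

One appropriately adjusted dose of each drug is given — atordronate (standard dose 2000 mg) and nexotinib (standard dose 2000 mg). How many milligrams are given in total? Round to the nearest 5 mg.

CrCl = (140 − 45) × 99.8 / (72 × 2.2) × 0.85 = 9481.0 / 158.40 × 0.85 ≈ 50.9 mL/min
CrCl ≈ 51 mL/min.
atordronate: 45–84 mL/min → 75% of 2000 mg = 1500 mg.
nexotinib: 40–69 mL/min → 60% of 2000 mg = 1200 mg.
Total = 1500 + 1200 = 2700 mg.

2700 mg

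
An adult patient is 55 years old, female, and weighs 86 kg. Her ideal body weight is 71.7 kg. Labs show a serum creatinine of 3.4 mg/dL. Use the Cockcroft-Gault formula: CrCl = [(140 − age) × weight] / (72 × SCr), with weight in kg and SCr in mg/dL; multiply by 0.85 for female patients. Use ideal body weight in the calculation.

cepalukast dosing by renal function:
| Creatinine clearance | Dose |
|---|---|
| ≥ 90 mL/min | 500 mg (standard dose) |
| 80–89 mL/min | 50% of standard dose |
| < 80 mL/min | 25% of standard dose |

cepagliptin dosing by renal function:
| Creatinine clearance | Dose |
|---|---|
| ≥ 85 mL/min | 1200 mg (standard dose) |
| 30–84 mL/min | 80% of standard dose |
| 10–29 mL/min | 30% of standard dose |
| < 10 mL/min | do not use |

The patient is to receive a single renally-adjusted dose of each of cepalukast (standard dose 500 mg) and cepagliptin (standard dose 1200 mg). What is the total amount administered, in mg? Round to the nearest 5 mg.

485 mg

CrCl = (140 − 55) × 71.7 / (72 × 3.4) × 0.85 = 6094.5 / 244.80 × 0.85 ≈ 21.2 mL/min
CrCl ≈ 21 mL/min.
cepalukast: < 80 mL/min → 25% of 500 mg = 125 mg.
cepagliptin: 10–29 mL/min → 30% of 1200 mg = 360 mg.
Total = 125 + 360 = 485 mg.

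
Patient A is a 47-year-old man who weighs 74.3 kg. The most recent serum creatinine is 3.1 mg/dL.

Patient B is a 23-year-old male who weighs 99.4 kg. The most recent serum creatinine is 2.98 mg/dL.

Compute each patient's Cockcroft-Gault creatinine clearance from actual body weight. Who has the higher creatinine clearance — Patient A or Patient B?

Patient B

Patient A: CrCl = (140 − 47) × 74.3 / (72 × 3.1) = 6909.9 / 223.20 ≈ 31.0 mL/min
Patient B: CrCl = (140 − 23) × 99.4 / (72 × 2.98) = 11629.8 / 214.56 ≈ 54.2 mL/min
31.0 vs 54.2 mL/min → Patient B is higher.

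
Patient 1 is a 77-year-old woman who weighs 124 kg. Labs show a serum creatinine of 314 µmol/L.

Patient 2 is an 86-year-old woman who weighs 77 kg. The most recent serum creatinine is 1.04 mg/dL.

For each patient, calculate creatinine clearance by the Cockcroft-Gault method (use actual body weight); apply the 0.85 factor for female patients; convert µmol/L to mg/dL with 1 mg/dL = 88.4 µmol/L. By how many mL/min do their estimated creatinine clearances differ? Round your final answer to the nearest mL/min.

Patient 1: SCr = 314 / 88.4 = 3.552 mg/dL
Patient 1: CrCl = (140 − 77) × 124 / (72 × 3.552) × 0.85 = 7812.0 / 255.74 × 0.85 ≈ 26.0 mL/min
Patient 2: CrCl = (140 − 86) × 77 / (72 × 1.04) × 0.85 = 4158.0 / 74.88 × 0.85 ≈ 47.2 mL/min
|26.0 − 47.2| = 21.2 mL/min

21 mL/min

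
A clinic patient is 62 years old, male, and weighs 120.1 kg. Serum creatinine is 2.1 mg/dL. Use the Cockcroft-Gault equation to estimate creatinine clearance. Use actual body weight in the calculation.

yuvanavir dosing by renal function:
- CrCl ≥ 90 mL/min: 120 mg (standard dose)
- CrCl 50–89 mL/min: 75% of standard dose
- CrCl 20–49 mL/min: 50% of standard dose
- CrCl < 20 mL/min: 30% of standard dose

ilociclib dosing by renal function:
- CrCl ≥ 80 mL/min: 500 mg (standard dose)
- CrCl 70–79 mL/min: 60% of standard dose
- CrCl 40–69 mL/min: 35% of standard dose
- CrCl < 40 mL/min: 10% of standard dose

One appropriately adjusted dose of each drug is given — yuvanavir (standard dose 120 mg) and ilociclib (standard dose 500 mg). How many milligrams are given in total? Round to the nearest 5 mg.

CrCl = (140 − 62) × 120.1 / (72 × 2.1) = 9367.8 / 151.20 ≈ 62.0 mL/min
CrCl ≈ 62 mL/min.
yuvanavir: 50–89 mL/min → 75% of 120 mg = 90 mg.
ilociclib: 40–69 mL/min → 35% of 500 mg = 175 mg.
Total = 90 + 175 = 265 mg.

265 mg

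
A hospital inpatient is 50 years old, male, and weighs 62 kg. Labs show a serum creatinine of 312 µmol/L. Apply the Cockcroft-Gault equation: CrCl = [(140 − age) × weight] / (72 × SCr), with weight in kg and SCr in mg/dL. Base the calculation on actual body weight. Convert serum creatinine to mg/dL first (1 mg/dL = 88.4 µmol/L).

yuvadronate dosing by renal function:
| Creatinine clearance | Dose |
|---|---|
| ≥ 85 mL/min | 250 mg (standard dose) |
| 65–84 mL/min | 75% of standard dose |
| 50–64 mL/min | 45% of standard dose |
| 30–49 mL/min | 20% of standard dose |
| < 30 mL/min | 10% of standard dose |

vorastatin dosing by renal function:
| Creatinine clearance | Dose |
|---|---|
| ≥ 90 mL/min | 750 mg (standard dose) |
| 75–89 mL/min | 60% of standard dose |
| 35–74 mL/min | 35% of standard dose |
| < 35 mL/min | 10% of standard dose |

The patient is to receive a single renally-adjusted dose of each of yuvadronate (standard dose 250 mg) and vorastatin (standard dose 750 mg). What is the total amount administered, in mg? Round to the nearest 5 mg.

100 mg

SCr = 312 / 88.4 = 3.529 mg/dL
CrCl = (140 − 50) × 62 / (72 × 3.529) = 5580.0 / 254.09 ≈ 22.0 mL/min
CrCl ≈ 22 mL/min.
yuvadronate: < 30 mL/min → 10% of 250 mg = 25 mg.
vorastatin: < 35 mL/min → 10% of 750 mg = 75 mg.
Total = 25 + 75 = 100 mg.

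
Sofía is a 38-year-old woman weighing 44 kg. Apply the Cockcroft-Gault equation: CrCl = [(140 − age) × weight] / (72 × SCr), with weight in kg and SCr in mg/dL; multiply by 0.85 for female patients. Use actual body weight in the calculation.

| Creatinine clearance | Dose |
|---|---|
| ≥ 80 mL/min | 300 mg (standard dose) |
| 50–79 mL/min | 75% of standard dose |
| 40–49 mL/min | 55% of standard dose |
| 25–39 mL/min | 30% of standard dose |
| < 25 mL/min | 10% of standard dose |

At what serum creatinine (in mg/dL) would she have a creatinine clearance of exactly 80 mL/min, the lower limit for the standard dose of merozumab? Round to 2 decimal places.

0.66 mg/dL

Standard dose requires CrCl ≥ 80 mL/min.
Set (140 − 38) × 44 × 0.85 / (72 × SCr) = 80
SCr = (140 − 38) × 44 × 0.85 / (72 × 80) = 0.662 mg/dL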